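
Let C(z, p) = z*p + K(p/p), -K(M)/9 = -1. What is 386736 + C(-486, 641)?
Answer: 75219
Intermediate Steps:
K(M) = 9 (K(M) = -9*(-1) = 9)
C(z, p) = 9 + p*z (C(z, p) = z*p + 9 = p*z + 9 = 9 + p*z)
386736 + C(-486, 641) = 386736 + (9 + 641*(-486)) = 386736 + (9 - 311526) = 386736 - 311517 = 75219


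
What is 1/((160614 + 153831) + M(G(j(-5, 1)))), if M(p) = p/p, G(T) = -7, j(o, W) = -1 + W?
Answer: 1/314446 ≈ 3.1802e-6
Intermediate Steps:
M(p) = 1
1/((160614 + 153831) + M(G(j(-5, 1)))) = 1/((160614 + 153831) + 1) = 1/(314445 + 1) = 1/314446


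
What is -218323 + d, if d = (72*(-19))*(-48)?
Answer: -152659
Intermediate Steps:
d = 65664 (d = -1368*(-48) = 65664)
-218323 + d = -218323 + 65664 = -152659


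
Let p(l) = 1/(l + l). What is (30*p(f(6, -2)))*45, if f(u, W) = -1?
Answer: -675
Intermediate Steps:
p(l) = 1/(2*l)
(30*p(f(6, -2)))*45 = (30*((½)/(-1)))*45 = (30*((½)*(-1)))*45 = (30*(-½))*45 = -15*45 = -675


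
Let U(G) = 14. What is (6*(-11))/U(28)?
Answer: -33/7 ≈ -4.7143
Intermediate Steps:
(6*(-11))/U(28) = (6*(-11))/14 = -66*1/14 = -33/7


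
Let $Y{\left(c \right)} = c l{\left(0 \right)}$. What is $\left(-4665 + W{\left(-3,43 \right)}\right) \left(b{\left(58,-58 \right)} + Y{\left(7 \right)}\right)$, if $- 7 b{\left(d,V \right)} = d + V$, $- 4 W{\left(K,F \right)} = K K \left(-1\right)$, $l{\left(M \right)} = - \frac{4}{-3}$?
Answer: $-43519$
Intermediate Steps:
$l{\left(M \right)} = \frac{4}{3}$ ($l{\left(M \right)} = \left(-4\right) \left(- \frac{1}{3}\right) = \frac{4}{3}$)
$W{\left(K,F \right)} = \frac{K^{2}}{4}$ ($W{\left(K,F \right)} = - \frac{K K \left(-1\right)}{4} = - \frac{K^{2} \left(-1\right)}{4} = - \frac{\left(-1\right) K^{2}}{4} = \frac{K^{2}}{4}$)
$Y{\left(c \right)} = \frac{4 c}{3}$ ($Y{\left(c \right)} = c \frac{4}{3} = \frac{4 c}{3}$)
$b{\left(d,V \right)} = - \frac{V}{7} - \frac{d}{7}$ ($b{\left(d,V \right)} = - \frac{d + V}{7} = - \frac{V + d}{7} = - \frac{V}{7} - \frac{d}{7}$)
$\left(-4665 + W{\left(-3,43 \right)}\right) \left(b{\left(58,-58 \right)} + Y{\left(7 \right)}\right) = \left(-4665 + \frac{\left(-3\right)^{2}}{4}\right) \left(\left(\left(- \frac{1}{7}\right) \left(-58\right) - \frac{58}{7}\right) + \frac{4}{3} \cdot 7\right) = \left(-4665 + \frac{1}{4} \cdot 9\right) \left(\left(\frac{58}{7} - \frac{58}{7}\right) + \frac{28}{3}\right) = \left(-4665 + \frac{9}{4}\right) \left(0 + \frac{28}{3}\right) = \left(- \frac{18651}{4}\right) \frac{28}{3} = -43519$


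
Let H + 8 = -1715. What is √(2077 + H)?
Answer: √354 ≈ 18.815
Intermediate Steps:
H = -1723 (H = -8 - 1715 = -1723)
√(2077 + H) = √(2077 - 1723) = √354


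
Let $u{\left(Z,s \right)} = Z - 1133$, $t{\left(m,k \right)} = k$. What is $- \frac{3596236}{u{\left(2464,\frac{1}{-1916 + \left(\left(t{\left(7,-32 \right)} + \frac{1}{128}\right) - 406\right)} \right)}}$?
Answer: $- \frac{3596236}{1331} \approx -2701.9$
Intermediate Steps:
$u{\left(Z,s \right)} = -1133 + Z$
$- \frac{3596236}{u{\left(2464,\frac{1}{-1916 + \left(\left(t{\left(7,-32 \right)} + \frac{1}{128}\right) - 406\right)} \right)}} = - \frac{3596236}{-1133 + 2464} = - \frac{3596236}{1331}$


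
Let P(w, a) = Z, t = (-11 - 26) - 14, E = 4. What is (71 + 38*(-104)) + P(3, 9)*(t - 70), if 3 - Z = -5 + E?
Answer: -4365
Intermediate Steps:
t = -51 (t = -37 - 14 = -51)
Z = 4 (Z = 3 - (-5 + 4) = 3 - 1*(-1) = 3 + 1 = 4)
P(w, a) = 4
(71 + 38*(-104)) + P(3, 9)*(t - 70) = (71 + 38*(-104)) + 4*(-51 - 70) = (71 - 3952) + 4*(-121) = -3881 - 484 = -4365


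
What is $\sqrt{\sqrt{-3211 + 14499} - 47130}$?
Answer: $\sqrt{-47130 + 2 \sqrt{2822}} \approx 216.85 i$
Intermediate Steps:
$\sqrt{\sqrt{-3211 + 14499} - 47130} = \sqrt{\sqrt{11288} - 47130} = \sqrt{2 \sqrt{2822} - 47130} = \sqrt{-47130 + 2 \sqrt{2822}}$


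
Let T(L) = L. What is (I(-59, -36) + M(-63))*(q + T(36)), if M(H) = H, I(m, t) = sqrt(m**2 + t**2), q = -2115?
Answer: 130977 - 2079*sqrt(4777) ≈ -12715.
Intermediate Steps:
(I(-59, -36) + M(-63))*(q + T(36)) = (sqrt((-59)**2 + (-36)**2) - 63)*(-2115 + 36) = (sqrt(3481 + 1296) - 63)*(-2079) = (sqrt(4777) - 63)*(-2079) = (-63 + sqrt(4777))*(-2079) = 130977 - 2079*sqrt(4777)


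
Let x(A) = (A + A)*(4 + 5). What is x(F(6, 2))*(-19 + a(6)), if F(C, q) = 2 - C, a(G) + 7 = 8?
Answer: 1296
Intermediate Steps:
a(G) = 1 (a(G) = -7 + 8 = 1)
x(A) = 18*A (x(A) = (2*A)*9 = 18*A)
x(F(6, 2))*(-19 + a(6)) = (18*(2 - 1*6))*(-19 + 1) = (18*(2 - 6))*(-18) = (18*(-4))*(-18) = -72*(-18) = 1296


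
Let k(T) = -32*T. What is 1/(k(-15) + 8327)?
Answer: 1/8807 ≈ 0.00011355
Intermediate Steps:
1/(k(-15) + 8327) = 1/(-32*(-15) + 8327) = 1/(480 + 8327) = 1/8807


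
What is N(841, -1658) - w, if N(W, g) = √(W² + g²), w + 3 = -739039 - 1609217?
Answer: 2348259 + √3456245 ≈ 2.3501e+6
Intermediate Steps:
w = -2348259 (w = -3 + (-739039 - 1609217) = -3 - 2348256 = -2348259)
N(841, -1658) - w = √(841² + (-1658)²) - 1*(-2348259) = √(707281 + 2748964) + 2348259 = √3456245 + 2348259 = 2348259 + √3456245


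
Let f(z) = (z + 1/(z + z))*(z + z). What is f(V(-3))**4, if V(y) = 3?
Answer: 130321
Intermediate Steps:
f(z) = 2*z*(z + 1/(2*z)) (f(z) = (z + 1/(2*z))*(2*z) = 2*z*(z + 1/(2*z)))
f(V(-3))**4 = (1 + 2*3**2)**4 = (1 + 2*9)**4 = (1 + 18)**4 = 19**4 = 130321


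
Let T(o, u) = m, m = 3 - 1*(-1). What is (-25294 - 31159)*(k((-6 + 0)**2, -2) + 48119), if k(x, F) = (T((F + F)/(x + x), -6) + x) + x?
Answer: -2720752335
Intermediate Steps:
m = 4 (m = 3 + 1 = 4)
T(o, u) = 4
k(x, F) = 4 + 2*x (k(x, F) = (4 + x) + x = 4 + 2*x)
(-25294 - 31159)*(k((-6 + 0)**2, -2) + 48119) = (-25294 - 31159)*((4 + 2*(-6 + 0)**2) + 48119) = -56453*((4 + 2*(-6)**2) + 48119) = -56453*((4 + 2*36) + 48119) = -56453*((4 + 72) + 48119) = -56453*(76 + 48119) = -56453*48195 = -2720752335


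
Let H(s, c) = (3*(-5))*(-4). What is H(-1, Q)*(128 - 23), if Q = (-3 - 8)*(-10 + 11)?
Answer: 6300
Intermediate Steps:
Q = -11 (Q = -11*1 = -11)
H(s, c) = 60 (H(s, c) = -15*(-4) = 60)
H(-1, Q)*(128 - 23) = 60*(128 - 23) = 60*105 = 6300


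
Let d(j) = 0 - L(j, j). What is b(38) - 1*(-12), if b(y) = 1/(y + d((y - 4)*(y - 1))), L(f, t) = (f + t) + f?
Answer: 44831/3736 ≈ 12.000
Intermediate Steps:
L(f, t) = t + 2*f
d(j) = -3*j (d(j) = 0 - (j + 2*j) = 0 - 3*j = -3*j)
b(y) = 1/(y - 3*(-1 + y)*(-4 + y)) (b(y) = 1/(y - 3*(y - 4)*(y - 1)) = 1/(y - 3*(-4 + y)*(-1 + y)) = 1/(y - 3*(-1 + y)*(-4 + y)))
b(38) - 1*(-12) = -1/(12 - 16*38 + 3*38**2) - 1*(-12) = -1/(12 - 608 + 3*1444) + 12 = -1/(12 - 608 + 4332) + 12 = -1/3736 + 12 = 44831/3736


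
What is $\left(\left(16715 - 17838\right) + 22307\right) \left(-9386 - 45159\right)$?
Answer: $-1155481280$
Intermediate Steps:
$\left(\left(16715 - 17838\right) + 22307\right) \left(-9386 - 45159\right) = \left(-1123 + 22307\right) \left(-54545\right) = 21184 \left(-54545\right) = -1155481280$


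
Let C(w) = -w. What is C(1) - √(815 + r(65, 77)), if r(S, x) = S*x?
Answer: -1 - 2*√1455 ≈ -77.289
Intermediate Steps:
C(1) - √(815 + r(65, 77)) = -1*1 - √(815 + 65*77) = -1 - √(815 + 5005) = -1 - √5820 = -1 - 2*√1455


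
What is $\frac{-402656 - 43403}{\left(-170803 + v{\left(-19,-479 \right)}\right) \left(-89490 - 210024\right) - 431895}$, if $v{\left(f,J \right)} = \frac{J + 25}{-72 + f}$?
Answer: $- \frac{40591369}{4655192684721} \approx -8.7196 \cdot 10^{-6}$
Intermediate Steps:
$v{\left(f,J \right)} = \frac{25 + J}{-72 + f}$
$\frac{-402656 - 43403}{\left(-170803 + v{\left(-19,-479 \right)}\right) \left(-89490 - 210024\right) - 431895} = \frac{-402656 - 43403}{\left(-170803 + \frac{25 - 479}{-72 - 19}\right) \left(-89490 - 210024\right) - 431895} = - \frac{446059}{\left(-170803 + \frac{1}{-91} \left(-454\right)\right) \left(-299514\right) - 431895} = - \frac{446059}{\left(-170803 - - \frac{454}{91}\right) \left(-299514\right) - 431895} = - \frac{446059}{\left(-170803 + \frac{454}{91}\right) \left(-299514\right) - 431895} = - \frac{446059}{\left(- \frac{15542619}{91}\right) \left(-299514\right) - 431895} = - \frac{446059}{\frac{4655231987166}{91} - 431895} = - \frac{446059}{\frac{4655192684721}{91}} = \left(-446059\right) \frac{91}{4655192684721} = - \frac{40591369}{4655192684721}$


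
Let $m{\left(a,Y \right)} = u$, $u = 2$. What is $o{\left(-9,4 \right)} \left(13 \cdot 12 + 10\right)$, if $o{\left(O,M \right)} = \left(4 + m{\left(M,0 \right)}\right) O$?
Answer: $-8964$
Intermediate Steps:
$m{\left(a,Y \right)} = 2$
$o{\left(O,M \right)} = 6 O$ ($o{\left(O,M \right)} = \left(4 + 2\right) O = 6 O$)
$o{\left(-9,4 \right)} \left(13 \cdot 12 + 10\right) = 6 \left(-9\right) \left(13 \cdot 12 + 10\right) = - 54 \left(156 + 10\right) = \left(-54\right) 166 = -8964$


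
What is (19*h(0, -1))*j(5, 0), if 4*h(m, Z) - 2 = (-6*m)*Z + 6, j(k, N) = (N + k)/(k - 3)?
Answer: 95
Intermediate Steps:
j(k, N) = (N + k)/(-3 + k)
h(m, Z) = 2 - 3*Z*m/2 (h(m, Z) = ½ + ((-6*m)*Z + 6)/4 = ½ + (-6*Z*m + 6)/4 = ½ + (6 - 6*Z*m)/4 = ½ + (3/2 - 3*Z*m/2) = 2 - 3*Z*m/2)
(19*h(0, -1))*j(5, 0) = (19*(2 - 3/2*(-1)*0))*((0 + 5)/(-3 + 5)) = (19*(2 + 0))*(5/2) = (19*2)*((½)*5) = 38*(5/2) = 95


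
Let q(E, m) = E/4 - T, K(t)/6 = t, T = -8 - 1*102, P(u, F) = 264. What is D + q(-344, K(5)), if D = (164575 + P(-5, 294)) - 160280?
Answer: 4583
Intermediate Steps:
T = -110 (T = -8 - 102 = -110)
K(t) = 6*t
q(E, m) = 110 + E/4 (q(E, m) = E/4 - 1*(-110) = E*(¼) + 110 = E/4 + 110 = 110 + E/4)
D = 4559 (D = (164575 + 264) - 160280 = 164839 - 160280 = 4559)
D + q(-344, K(5)) = 4559 + (110 + (¼)*(-344)) = 4559 + (110 - 86) = 4559 + 24 = 4583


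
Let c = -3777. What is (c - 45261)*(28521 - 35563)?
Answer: 345325596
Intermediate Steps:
(c - 45261)*(28521 - 35563) = (-3777 - 45261)*(28521 - 35563) = -49038*(-7042) = 345325596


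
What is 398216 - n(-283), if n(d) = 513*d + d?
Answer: 543678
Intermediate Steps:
n(d) = 514*d
398216 - n(-283) = 398216 - 514*(-283) = 398216 - 1*(-145462) = 398216 + 145462 = 543678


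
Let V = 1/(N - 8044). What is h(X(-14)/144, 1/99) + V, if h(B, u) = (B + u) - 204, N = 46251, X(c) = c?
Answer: -2058554689/10086648 ≈ -204.09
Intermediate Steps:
h(B, u) = -204 + B + u
V = 1/38207 (V = 1/(46251 - 8044) = 1/38207 ≈ 2.6173e-5)
h(X(-14)/144, 1/99) + V = (-204 - 14/144 + 1/99) + 1/38207 = (-204 - 14*1/144 + 1/99) + 1/38207 = (-204 - 7/72 + 1/99) + 1/38207 = -53879/264 + 1/38207 = -2058554689/10086648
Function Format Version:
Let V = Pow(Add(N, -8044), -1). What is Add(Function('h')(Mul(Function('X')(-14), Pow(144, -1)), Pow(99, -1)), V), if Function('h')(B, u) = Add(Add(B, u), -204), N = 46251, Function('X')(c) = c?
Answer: Rational(-2058554689, 10086648) ≈ -204.09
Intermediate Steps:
Function('h')(B, u) = Add(-204, B, u)
V = Rational(1, 38207) (V = Pow(Add(46251, -8044), -1) = Pow(38207, -1) = Rational(1, 38207) ≈ 2.6173e-5)
Add(Function('h')(Mul(Function('X')(-14), Pow(144, -1)), Pow(99, -1)), V) = Add(Add(-204, Mul(-14, Pow(144, -1)), Pow(99, -1)), Rational(1, 38207)) = Add(Add(-204, Mul(-14, Rational(1, 144)), Rational(1, 99)), Rational(1, 38207)) = Add(Add(-204, Rational(-7, 72), Rational(1, 99)), Rational(1, 38207)) = Add(Rational(-53879, 264), Rational(1, 38207)) = Rational(-2058554689, 10086648)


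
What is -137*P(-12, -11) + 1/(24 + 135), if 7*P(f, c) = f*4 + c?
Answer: 1285204/1113 ≈ 1154.7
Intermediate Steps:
P(f, c) = c/7 + 4*f/7 (P(f, c) = (f*4 + c)/7 = (4*f + c)/7 = (c + 4*f)/7 = c/7 + 4*f/7)
-137*P(-12, -11) + 1/(24 + 135) = -137*((1/7)*(-11) + (4/7)*(-12)) + 1/(24 + 135) = -137*(-11/7 - 48/7) + 1/159 = -137*(-59/7) + 1/159 = 8083/7 + 1/159 = 1285204/1113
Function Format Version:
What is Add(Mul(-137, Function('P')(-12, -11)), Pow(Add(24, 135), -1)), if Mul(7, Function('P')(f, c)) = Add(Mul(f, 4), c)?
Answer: Rational(1285204, 1113) ≈ 1154.7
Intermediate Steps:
Function('P')(f, c) = Add(Mul(Rational(1, 7), c), Mul(Rational(4, 7), f)) (Function('P')(f, c) = Mul(Rational(1, 7), Add(Mul(f, 4), c)) = Mul(Rational(1, 7), Add(Mul(4, f), c)) = Mul(Rational(1, 7), Add(c, Mul(4, f))) = Add(Mul(Rational(1, 7), c), Mul(Rational(4, 7), f)))
Add(Mul(-137, Function('P')(-12, -11)), Pow(Add(24, 135), -1)) = Add(Mul(-137, Add(Mul(Rational(1, 7), -11), Mul(Rational(4, 7), -12))), Pow(Add(24, 135), -1)) = Add(Mul(-137, Add(Rational(-11, 7), Rational(-48, 7))), Pow(159, -1)) = Add(Mul(-137, Rational(-59, 7)), Rational(1, 159)) = Add(Rational(8083, 7), Rational(1, 159)) = Rational(1285204, 1113)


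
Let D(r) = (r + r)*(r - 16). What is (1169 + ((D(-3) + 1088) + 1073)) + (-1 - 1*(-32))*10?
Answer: 3754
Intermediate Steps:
D(r) = 2*r*(-16 + r) (D(r) = (2*r)*(-16 + r) = 2*r*(-16 + r))
(1169 + ((D(-3) + 1088) + 1073)) + (-1 - 1*(-32))*10 = (1169 + ((2*(-3)*(-16 - 3) + 1088) + 1073)) + (-1 - 1*(-32))*10 = (1169 + ((2*(-3)*(-19) + 1088) + 1073)) + (-1 + 32)*10 = (1169 + ((114 + 1088) + 1073)) + 31*10 = (1169 + (1202 + 1073)) + 310 = (1169 + 2275) + 310 = 3444 + 310 = 3754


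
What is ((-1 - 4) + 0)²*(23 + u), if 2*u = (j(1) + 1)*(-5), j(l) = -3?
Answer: 700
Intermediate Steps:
u = 5 (u = ((-3 + 1)*(-5))/2 = (-2*(-5))/2 = (½)*10 = 5)
((-1 - 4) + 0)²*(23 + u) = ((-1 - 4) + 0)²*(23 + 5) = (-5 + 0)²*28 = (-5)²*28 = 25*28 = 700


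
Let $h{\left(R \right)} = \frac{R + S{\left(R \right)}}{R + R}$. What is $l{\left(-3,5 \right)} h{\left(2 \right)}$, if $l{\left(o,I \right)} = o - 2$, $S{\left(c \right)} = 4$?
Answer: $- \frac{15}{2} \approx -7.5$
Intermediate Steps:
$l{\left(o,I \right)} = -2 + o$
$h{\left(R \right)} = \frac{4 + R}{2 R}$ ($h{\left(R \right)} = \frac{R + 4}{R + R} = \frac{4 + R}{2 R}$)
$l{\left(-3,5 \right)} h{\left(2 \right)} = \left(-2 - 3\right) \frac{4 + 2}{2 \cdot 2} = - 5 \cdot \frac{1}{2} \cdot \frac{1}{2} \cdot 6 = \left(-5\right) \frac{3}{2} = - \frac{15}{2}$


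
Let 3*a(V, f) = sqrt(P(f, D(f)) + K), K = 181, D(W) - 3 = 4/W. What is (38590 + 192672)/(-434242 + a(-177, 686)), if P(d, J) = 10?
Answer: -903813060636/1697095030885 - 693786*sqrt(191)/1697095030885 ≈ -0.53257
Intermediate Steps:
D(W) = 3 + 4/W
a(V, f) = sqrt(191)/3 (a(V, f) = sqrt(10 + 181)/3 = sqrt(191)/3)
(38590 + 192672)/(-434242 + a(-177, 686)) = (38590 + 192672)/(-434242 + sqrt(191)/3) = 231262/(-434242 + sqrt(191)/3)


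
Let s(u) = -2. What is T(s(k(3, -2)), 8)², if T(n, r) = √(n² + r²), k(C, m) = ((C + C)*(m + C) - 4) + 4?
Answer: 68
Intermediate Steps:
k(C, m) = 2*C*(C + m) (k(C, m) = ((2*C)*(C + m) - 4) + 4 = (2*C*(C + m) - 4) + 4 = (-4 + 2*C*(C + m)) + 4 = 2*C*(C + m))
T(s(k(3, -2)), 8)² = (√((-2)² + 8²))² = (√(4 + 64))² = (√68)² = (2*√17)² = 68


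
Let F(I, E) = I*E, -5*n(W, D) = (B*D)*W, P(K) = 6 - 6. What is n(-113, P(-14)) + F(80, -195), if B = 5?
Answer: -15600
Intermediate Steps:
P(K) = 0
n(W, D) = -D*W (n(W, D) = -5*D*W/5 = -D*W)
F(I, E) = E*I
n(-113, P(-14)) + F(80, -195) = -1*0*(-113) - 195*80 = 0 - 15600 = -15600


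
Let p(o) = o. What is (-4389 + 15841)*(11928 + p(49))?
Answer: 137160604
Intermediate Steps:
(-4389 + 15841)*(11928 + p(49)) = (-4389 + 15841)*(11928 + 49) = 11452*11977 = 137160604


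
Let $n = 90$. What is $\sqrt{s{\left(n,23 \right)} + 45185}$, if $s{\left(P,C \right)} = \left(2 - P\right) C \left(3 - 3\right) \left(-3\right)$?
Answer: $\sqrt{45185} \approx 212.57$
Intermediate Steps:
$s{\left(P,C \right)} = 0$ ($s{\left(P,C \right)} = \left(2 - P\right) C 0 \left(-3\right) = \left(2 - P\right) 0 \left(-3\right) = 0 \left(-3\right) = 0$)
$\sqrt{s{\left(n,23 \right)} + 45185} = \sqrt{0 + 45185} = \sqrt{45185}$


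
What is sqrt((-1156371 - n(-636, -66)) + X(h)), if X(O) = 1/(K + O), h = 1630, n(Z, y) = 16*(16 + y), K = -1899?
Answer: 10*I*sqrt(836182734)/269 ≈ 1075.0*I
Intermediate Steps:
n(Z, y) = 256 + 16*y
X(O) = 1/(-1899 + O)
sqrt((-1156371 - n(-636, -66)) + X(h)) = sqrt((-1156371 - (256 + 16*(-66))) + 1/(-1899 + 1630)) = sqrt((-1156371 - (256 - 1056)) + 1/(-269)) = sqrt((-1156371 - 1*(-800)) - 1/269) = sqrt((-1156371 + 800) - 1/269) = sqrt(-1155571 - 1/269) = sqrt(-310848600/269) = 10*I*sqrt(836182734)/269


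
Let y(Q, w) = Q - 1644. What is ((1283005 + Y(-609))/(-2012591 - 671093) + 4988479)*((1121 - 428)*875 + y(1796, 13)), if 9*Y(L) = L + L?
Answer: 24359640626157338573/8051052 ≈ 3.0256e+12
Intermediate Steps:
Y(L) = 2*L/9 (Y(L) = (L + L)/9 = (2*L)/9 = 2*L/9)
y(Q, w) = -1644 + Q
((1283005 + Y(-609))/(-2012591 - 671093) + 4988479)*((1121 - 428)*875 + y(1796, 13)) = ((1283005 + (2/9)*(-609))/(-2012591 - 671093) + 4988479)*((1121 - 428)*875 + (-1644 + 1796)) = ((1283005 - 406/3)/(-2683684) + 4988479)*(693*875 + 152) = ((3848609/3)*(-1/2683684) + 4988479)*(606375 + 152) = (-3848609/8051052 + 4988479)*606527 = (40162499981299/8051052)*606527 = 24359640626157338573/8051052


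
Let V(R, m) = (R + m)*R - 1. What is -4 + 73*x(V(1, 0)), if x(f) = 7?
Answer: 507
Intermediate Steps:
V(R, m) = -1 + R*(R + m) (V(R, m) = R*(R + m) - 1 = -1 + R*(R + m))
-4 + 73*x(V(1, 0)) = -4 + 73*7 = -4 + 511 = 507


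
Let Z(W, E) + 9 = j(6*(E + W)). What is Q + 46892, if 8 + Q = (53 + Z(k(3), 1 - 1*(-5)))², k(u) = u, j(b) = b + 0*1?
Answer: 56488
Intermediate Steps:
j(b) = b (j(b) = b + 0 = b)
Z(W, E) = -9 + 6*E + 6*W (Z(W, E) = -9 + 6*(E + W) = -9 + (6*E + 6*W) = -9 + 6*E + 6*W)
Q = 9596 (Q = -8 + (53 + (-9 + 6*(1 - 1*(-5)) + 6*3))² = -8 + (53 + (-9 + 6*(1 + 5) + 18))² = -8 + (53 + (-9 + 6*6 + 18))² = -8 + (53 + (-9 + 36 + 18))² = -8 + (53 + 45)² = -8 + 98² = -8 + 9604 = 9596)
Q + 46892 = 9596 + 46892 = 56488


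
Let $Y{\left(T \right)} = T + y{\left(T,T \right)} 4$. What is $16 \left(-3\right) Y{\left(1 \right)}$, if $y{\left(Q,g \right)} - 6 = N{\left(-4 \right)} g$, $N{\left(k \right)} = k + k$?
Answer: $336$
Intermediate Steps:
$N{\left(k \right)} = 2 k$
$y{\left(Q,g \right)} = 6 - 8 g$ ($y{\left(Q,g \right)} = 6 + 2 \left(-4\right) g = 6 - 8 g$)
$Y{\left(T \right)} = 24 - 31 T$ ($Y{\left(T \right)} = T + \left(6 - 8 T\right) 4 = T - \left(-24 + 32 T\right) = 24 - 31 T$)
$16 \left(-3\right) Y{\left(1 \right)} = 16 \left(-3\right) \left(24 - 31\right) = - 48 \left(24 - 31\right) = \left(-48\right) \left(-7\right) = 336$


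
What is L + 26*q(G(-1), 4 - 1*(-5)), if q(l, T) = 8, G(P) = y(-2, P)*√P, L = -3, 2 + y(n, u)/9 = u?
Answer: 205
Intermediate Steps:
y(n, u) = -18 + 9*u
G(P) = √P*(-18 + 9*P) (G(P) = (-18 + 9*P)*√P = √P*(-18 + 9*P))
L + 26*q(G(-1), 4 - 1*(-5)) = -3 + 26*8 = -3 + 208 = 205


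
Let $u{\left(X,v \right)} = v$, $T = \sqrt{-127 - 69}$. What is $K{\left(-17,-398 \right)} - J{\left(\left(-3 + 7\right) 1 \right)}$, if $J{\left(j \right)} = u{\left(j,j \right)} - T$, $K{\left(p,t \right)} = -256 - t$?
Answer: $138 + 14 i \approx 138.0 + 14.0 i$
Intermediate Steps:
$T = 14 i$ ($T = \sqrt{-196} = 14 i \approx 14.0 i$)
$J{\left(j \right)} = j - 14 i$
$K{\left(-17,-398 \right)} - J{\left(\left(-3 + 7\right) 1 \right)} = \left(-256 - -398\right) - \left(\left(-3 + 7\right) 1 - 14 i\right) = \left(-256 + 398\right) - \left(4 \cdot 1 - 14 i\right) = 142 - \left(4 - 14 i\right) = 138 + 14 i$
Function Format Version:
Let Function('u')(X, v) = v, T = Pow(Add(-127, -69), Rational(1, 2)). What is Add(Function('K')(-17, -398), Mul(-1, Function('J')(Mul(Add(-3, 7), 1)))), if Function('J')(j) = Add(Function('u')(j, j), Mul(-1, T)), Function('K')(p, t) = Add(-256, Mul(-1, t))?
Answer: Add(138, Mul(14, I)) ≈ Add(138.00, Mul(14.000, I))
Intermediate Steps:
T = Mul(14, I) (T = Pow(-196, Rational(1, 2)) = Mul(14, I) ≈ Mul(14.000, I))
Function('J')(j) = Add(j, Mul(-14, I)) (Function('J')(j) = Add(j, Mul(-1, Mul(14, I))) = Add(j, Mul(-14, I)))
Add(Function('K')(-17, -398), Mul(-1, Function('J')(Mul(Add(-3, 7), 1)))) = Add(Add(-256, Mul(-1, -398)), Mul(-1, Add(Mul(Add(-3, 7), 1), Mul(-14, I)))) = Add(Add(-256, 398), Mul(-1, Add(Mul(4, 1), Mul(-14, I)))) = Add(142, Mul(-1, Add(4, Mul(-14, I)))) = Add(142, Add(-4, Mul(14, I))) = Add(138, Mul(14, I))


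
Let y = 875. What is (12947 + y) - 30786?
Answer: -16964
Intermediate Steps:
(12947 + y) - 30786 = (12947 + 875) - 30786 = 13822 - 30786 = -16964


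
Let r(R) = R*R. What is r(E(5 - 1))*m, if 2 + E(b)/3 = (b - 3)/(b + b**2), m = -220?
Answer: -150579/20 ≈ -7529.0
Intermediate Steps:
E(b) = -6 + 3*(-3 + b)/(b + b**2) (E(b) = -6 + 3*((b - 3)/(b + b**2)) = -6 + 3*((-3 + b)/(b + b**2)) = -6 + 3*(-3 + b)/(b + b**2))
r(R) = R**2
r(E(5 - 1))*m = (3*(-3 - (5 - 1) - 2*(5 - 1)**2)/((5 - 1)*(1 + (5 - 1))))**2*(-220) = (3*(-3 - 1*4 - 2*4**2)/(4*(1 + 4)))**2*(-220) = (3*(1/4)*(-3 - 4 - 2*16)/5)**2*(-220) = (3*(1/4)*(1/5)*(-3 - 4 - 32))**2*(-220) = (3*(1/4)*(1/5)*(-39))**2*(-220) = (-117/20)**2*(-220) = (13689/400)*(-220) = -150579/20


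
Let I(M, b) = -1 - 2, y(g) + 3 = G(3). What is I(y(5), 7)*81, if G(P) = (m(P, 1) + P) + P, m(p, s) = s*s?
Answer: -243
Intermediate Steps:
m(p, s) = s²
G(P) = 1 + 2*P (G(P) = (1² + P) + P = (1 + P) + P = 1 + 2*P)
y(g) = 4 (y(g) = -3 + (1 + 2*3) = -3 + (1 + 6) = -3 + 7 = 4)
I(M, b) = -3
I(y(5), 7)*81 = -3*81 = -243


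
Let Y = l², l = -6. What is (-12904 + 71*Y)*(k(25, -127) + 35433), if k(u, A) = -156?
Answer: -365046396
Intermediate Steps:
Y = 36 (Y = (-6)² = 36)
(-12904 + 71*Y)*(k(25, -127) + 35433) = (-12904 + 71*36)*(-156 + 35433) = (-12904 + 2556)*35277 = -10348*35277 = -365046396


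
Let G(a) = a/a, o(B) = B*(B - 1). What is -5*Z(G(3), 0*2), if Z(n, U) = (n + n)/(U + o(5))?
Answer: -½ ≈ -0.50000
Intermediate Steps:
o(B) = B*(-1 + B)
G(a) = 1
Z(n, U) = 2*n/(20 + U) (Z(n, U) = (n + n)/(U + 5*(-1 + 5)) = (2*n)/(U + 5*4) = (2*n)/(U + 20) = (2*n)/(20 + U) = 2*n/(20 + U))
-5*Z(G(3), 0*2) = -10/(20 + 0*2) = -10/(20 + 0) = -10/20 = -5*⅒ = -½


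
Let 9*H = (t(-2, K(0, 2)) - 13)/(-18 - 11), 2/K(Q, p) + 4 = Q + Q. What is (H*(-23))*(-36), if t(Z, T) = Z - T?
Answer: 46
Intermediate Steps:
K(Q, p) = 2/(-4 + 2*Q) (K(Q, p) = 2/(-4 + (Q + Q)) = 2/(-4 + 2*Q))
H = 1/18 (H = (((-2 - 1/(-2 + 0)) - 13)/(-18 - 11))/9 = (((-2 - 1/(-2)) - 13)/(-29))/9 = (((-2 - 1*(-½)) - 13)*(-1/29))/9 = (((-2 + ½) - 13)*(-1/29))/9 = ((-3/2 - 13)*(-1/29))/9 = (-29/2*(-1/29))/9 = (⅑)*(½) = 1/18 ≈ 0.055556)
(H*(-23))*(-36) = ((1/18)*(-23))*(-36) = -23/18*(-36) = 46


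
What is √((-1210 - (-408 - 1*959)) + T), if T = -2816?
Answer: I*√2659 ≈ 51.565*I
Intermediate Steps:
√((-1210 - (-408 - 1*959)) + T) = √((-1210 - (-408 - 1*959)) - 2816) = √((-1210 - (-408 - 959)) - 2816) = √((-1210 - 1*(-1367)) - 2816) = √((-1210 + 1367) - 2816) = √(157 - 2816) = √(-2659) = I*√2659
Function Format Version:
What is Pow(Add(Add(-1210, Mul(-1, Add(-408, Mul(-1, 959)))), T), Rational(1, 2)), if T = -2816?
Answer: Mul(I, Pow(2659, Rational(1, 2))) ≈ Mul(51.565, I)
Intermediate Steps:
Pow(Add(Add(-1210, Mul(-1, Add(-408, Mul(-1, 959)))), T), Rational(1, 2)) = Pow(Add(Add(-1210, Mul(-1, Add(-408, Mul(-1, 959)))), -2816), Rational(1, 2)) = Pow(Add(Add(-1210, Mul(-1, Add(-408, -959))), -2816), Rational(1, 2)) = Pow(Add(Add(-1210, Mul(-1, -1367)), -2816), Rational(1, 2)) = Pow(Add(Add(-1210, 1367), -2816), Rational(1, 2)) = Pow(Add(157, -2816), Rational(1, 2)) = Pow(-2659, Rational(1, 2)) = Mul(I, Pow(2659, Rational(1, 2)))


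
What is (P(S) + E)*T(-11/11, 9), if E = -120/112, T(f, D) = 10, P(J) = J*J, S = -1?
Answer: -5/7 ≈ -0.71429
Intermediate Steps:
P(J) = J**2
E = -15/14 (E = -120*1/112 = -15/14 ≈ -1.0714)
(P(S) + E)*T(-11/11, 9) = ((-1)**2 - 15/14)*10 = (1 - 15/14)*10 = -1/14*10 = -5/7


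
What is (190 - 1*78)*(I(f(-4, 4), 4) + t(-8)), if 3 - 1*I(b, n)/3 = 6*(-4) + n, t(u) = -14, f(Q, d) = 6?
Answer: 6160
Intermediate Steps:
I(b, n) = 81 - 3*n (I(b, n) = 9 - 3*(6*(-4) + n) = 9 - 3*(-24 + n) = 9 + (72 - 3*n) = 81 - 3*n)
(190 - 1*78)*(I(f(-4, 4), 4) + t(-8)) = (190 - 1*78)*((81 - 3*4) - 14) = (190 - 78)*((81 - 12) - 14) = 112*(69 - 14) = 112*55 = 6160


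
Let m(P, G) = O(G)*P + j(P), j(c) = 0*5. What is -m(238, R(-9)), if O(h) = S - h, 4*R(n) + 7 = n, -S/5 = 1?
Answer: 238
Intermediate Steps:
S = -5 (S = -5*1 = -5)
R(n) = -7/4 + n/4
O(h) = -5 - h
j(c) = 0
m(P, G) = P*(-5 - G) (m(P, G) = (-5 - G)*P + 0 = P*(-5 - G) + 0 = P*(-5 - G))
-m(238, R(-9)) = -(-1)*238*(5 + (-7/4 + (¼)*(-9))) = -(-1)*238*(5 + (-7/4 - 9/4)) = -(-1)*238*(5 - 4) = -(-1)*238 = -1*(-238) = 238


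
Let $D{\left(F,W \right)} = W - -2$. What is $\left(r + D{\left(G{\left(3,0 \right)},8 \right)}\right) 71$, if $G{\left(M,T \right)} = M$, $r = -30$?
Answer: $-1420$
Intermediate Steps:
$D{\left(F,W \right)} = 2 + W$ ($D{\left(F,W \right)} = W + 2 = 2 + W$)
$\left(r + D{\left(G{\left(3,0 \right)},8 \right)}\right) 71 = \left(-30 + \left(2 + 8\right)\right) 71 = \left(-30 + 10\right) 71 = \left(-20\right) 71 = -1420$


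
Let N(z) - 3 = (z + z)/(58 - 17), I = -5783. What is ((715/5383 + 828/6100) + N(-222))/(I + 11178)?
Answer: -2544722179/1815806344625 ≈ -0.0014014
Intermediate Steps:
N(z) = 3 + 2*z/41 (N(z) = 3 + (z + z)/(58 - 17) = 3 + (2*z)/41 = 3 + (2*z)*(1/41) = 3 + 2*z/41)
((715/5383 + 828/6100) + N(-222))/(I + 11178) = ((715/5383 + 828/6100) + (3 + (2/41)*(-222)))/(-5783 + 11178) = ((715*(1/5383) + 828*(1/6100)) + (3 - 444/41))/5395 = ((715/5383 + 207/1525) - 321/41)*(1/5395) = (2204656/8209075 - 321/41)*(1/5395) = -2544722179/336572075*1/5395 = -2544722179/1815806344625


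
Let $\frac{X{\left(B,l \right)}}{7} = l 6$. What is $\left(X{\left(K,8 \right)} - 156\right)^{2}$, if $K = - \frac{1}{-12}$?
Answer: $32400$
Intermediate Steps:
$K = \frac{1}{12}$ ($K = \left(-1\right) \left(- \frac{1}{12}\right) = \frac{1}{12} \approx 0.083333$)
$X{\left(B,l \right)} = 42 l$ ($X{\left(B,l \right)} = 7 l 6 = 7 \cdot 6 l = 42 l$)
$\left(X{\left(K,8 \right)} - 156\right)^{2} = \left(42 \cdot 8 - 156\right)^{2} = \left(336 - 156\right)^{2} = 180^{2} = 32400$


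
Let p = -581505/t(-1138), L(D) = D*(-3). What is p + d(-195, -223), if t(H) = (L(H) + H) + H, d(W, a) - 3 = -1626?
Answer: -2428479/1138 ≈ -2134.0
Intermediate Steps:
L(D) = -3*D
d(W, a) = -1623 (d(W, a) = 3 - 1626 = -1623)
t(H) = -H (t(H) = (-3*H + H) + H = -2*H + H = -H)
p = -581505/1138 (p = -581505/((-1*(-1138))) = -581505/1138 ≈ -510.99)
p + d(-195, -223) = -581505/1138 - 1623 = -2428479/1138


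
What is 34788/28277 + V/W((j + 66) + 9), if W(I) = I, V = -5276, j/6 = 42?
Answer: -137813776/9246579 ≈ -14.904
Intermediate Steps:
j = 252 (j = 6*42 = 252)
34788/28277 + V/W((j + 66) + 9) = 34788/28277 - 5276/((252 + 66) + 9) = 34788*(1/28277) - 5276/(318 + 9) = 34788/28277 - 5276/327 = -137813776/9246579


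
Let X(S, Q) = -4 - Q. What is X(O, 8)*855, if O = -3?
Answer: -10260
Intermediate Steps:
X(O, 8)*855 = (-4 - 1*8)*855 = (-4 - 8)*855 = -12*855 = -10260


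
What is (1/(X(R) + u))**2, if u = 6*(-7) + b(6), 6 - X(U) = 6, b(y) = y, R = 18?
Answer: 1/1296 ≈ 0.00077160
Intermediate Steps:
X(U) = 0 (X(U) = 6 - 1*6 = 6 - 6 = 0)
u = -36 (u = 6*(-7) + 6 = -42 + 6 = -36)
(1/(X(R) + u))**2 = (1/(0 - 36))**2 = (1/(-36))**2 = (-1/36)**2 = 1/1296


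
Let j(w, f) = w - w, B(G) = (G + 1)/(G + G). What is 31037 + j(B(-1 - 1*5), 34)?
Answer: 31037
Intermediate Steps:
B(G) = (1 + G)/(2*G) (B(G) = (1 + G)/((2*G)) = (1 + G)*(1/(2*G)) = (1 + G)/(2*G))
j(w, f) = 0
31037 + j(B(-1 - 1*5), 34) = 31037 + 0 = 31037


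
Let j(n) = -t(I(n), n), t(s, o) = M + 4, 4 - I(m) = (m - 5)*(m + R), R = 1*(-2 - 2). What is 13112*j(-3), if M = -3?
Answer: -13112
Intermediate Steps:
R = -4 (R = 1*(-4) = -4)
I(m) = 4 - (-5 + m)*(-4 + m) (I(m) = 4 - (m - 5)*(m - 4) = 4 - (-5 + m)*(-4 + m))
t(s, o) = 1 (t(s, o) = -3 + 4 = 1)
j(n) = -1 (j(n) = -1*1 = -1)
13112*j(-3) = 13112*(-1) = -13112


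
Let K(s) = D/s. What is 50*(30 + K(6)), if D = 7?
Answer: 4675/3 ≈ 1558.3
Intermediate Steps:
K(s) = 7/s
50*(30 + K(6)) = 50*(30 + 7/6) = 50*(187/6) = 4675/3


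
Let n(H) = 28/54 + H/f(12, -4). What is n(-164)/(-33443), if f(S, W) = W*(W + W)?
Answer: 995/7223688 ≈ 0.00013774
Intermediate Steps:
f(S, W) = 2*W**2 (f(S, W) = W*(2*W) = 2*W**2)
n(H) = 14/27 + H/32 (n(H) = 28/54 + H/((2*(-4)**2)) = 28*(1/54) + H/((2*16)) = 14/27 + H/32)
n(-164)/(-33443) = (14/27 + (1/32)*(-164))/(-33443) = (14/27 - 41/8)*(-1/33443) = -995/216*(-1/33443) = 995/7223688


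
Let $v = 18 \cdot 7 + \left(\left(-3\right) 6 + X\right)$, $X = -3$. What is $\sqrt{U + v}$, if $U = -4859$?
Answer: $i \sqrt{4754} \approx 68.949 i$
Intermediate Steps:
$v = 105$ ($v = 18 \cdot 7 - 21 = 126 - 21 = 105$)
$\sqrt{U + v} = \sqrt{-4859 + 105} = \sqrt{-4754} = i \sqrt{4754}$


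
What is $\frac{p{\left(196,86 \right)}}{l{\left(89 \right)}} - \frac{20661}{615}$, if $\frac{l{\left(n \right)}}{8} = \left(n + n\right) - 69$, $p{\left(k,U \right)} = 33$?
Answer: $- \frac{5998699}{178760} \approx -33.557$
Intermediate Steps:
$l{\left(n \right)} = -552 + 16 n$ ($l{\left(n \right)} = 8 \left(\left(n + n\right) - 69\right) = 8 \left(2 n - 69\right) = 8 \left(-69 + 2 n\right) = -552 + 16 n$)
$\frac{p{\left(196,86 \right)}}{l{\left(89 \right)}} - \frac{20661}{615} = \frac{33}{-552 + 16 \cdot 89} - \frac{20661}{615} = \frac{33}{-552 + 1424} - \frac{6887}{205} = \frac{33}{872} - \frac{6887}{205} = - \frac{5998699}{178760}$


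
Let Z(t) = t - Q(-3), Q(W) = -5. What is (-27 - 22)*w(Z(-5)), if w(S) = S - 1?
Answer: 49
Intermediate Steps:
Z(t) = 5 + t (Z(t) = t - 1*(-5) = t + 5 = 5 + t)
w(S) = -1 + S
(-27 - 22)*w(Z(-5)) = (-27 - 22)*(-1 + (5 - 5)) = -49*(-1 + 0) = -49*(-1) = 49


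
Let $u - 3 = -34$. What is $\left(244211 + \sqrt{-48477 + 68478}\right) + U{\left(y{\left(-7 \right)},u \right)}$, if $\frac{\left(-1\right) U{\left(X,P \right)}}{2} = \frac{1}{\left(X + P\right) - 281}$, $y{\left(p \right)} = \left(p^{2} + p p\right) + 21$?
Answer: $\frac{47132725}{193} + \sqrt{20001} \approx 2.4435 \cdot 10^{5}$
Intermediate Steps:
$u = -31$ ($u = 3 - 34 = -31$)
$y{\left(p \right)} = 21 + 2 p^{2}$ ($y{\left(p \right)} = \left(p^{2} + p^{2}\right) + 21 = 2 p^{2} + 21 = 21 + 2 p^{2}$)
$U{\left(X,P \right)} = - \frac{2}{-281 + P + X}$ ($U{\left(X,P \right)} = - \frac{2}{\left(X + P\right) - 281} = - \frac{2}{\left(P + X\right) - 281} = - \frac{2}{-281 + P + X}$)
$\left(244211 + \sqrt{-48477 + 68478}\right) + U{\left(y{\left(-7 \right)},u \right)} = \left(244211 + \sqrt{-48477 + 68478}\right) - \frac{2}{-281 - 31 + \left(21 + 2 \left(-7\right)^{2}\right)} = \left(244211 + \sqrt{20001}\right) - \frac{2}{-281 - 31 + \left(21 + 2 \cdot 49\right)} = \left(244211 + \sqrt{20001}\right) - \frac{2}{-281 - 31 + \left(21 + 98\right)} = \left(244211 + \sqrt{20001}\right) - \frac{2}{-281 - 31 + 119} = \left(244211 + \sqrt{20001}\right) - \frac{2}{-193} = \left(244211 + \sqrt{20001}\right) - - \frac{2}{193} = \left(244211 + \sqrt{20001}\right) + \frac{2}{193} = \frac{47132725}{193} + \sqrt{20001}$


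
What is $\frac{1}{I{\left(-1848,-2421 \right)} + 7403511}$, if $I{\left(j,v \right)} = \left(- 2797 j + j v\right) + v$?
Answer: $\frac{1}{17043954} \approx 5.8672 \cdot 10^{-8}$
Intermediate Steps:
$I{\left(j,v \right)} = v - 2797 j + j v$
$\frac{1}{I{\left(-1848,-2421 \right)} + 7403511} = \frac{1}{\left(-2421 - -5168856 - -4474008\right) + 7403511} = \frac{1}{\left(-2421 + 5168856 + 4474008\right) + 7403511} = \frac{1}{9640443 + 7403511} = \frac{1}{17043954}$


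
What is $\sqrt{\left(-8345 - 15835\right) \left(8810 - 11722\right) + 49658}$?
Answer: $\sqrt{70461818} \approx 8394.2$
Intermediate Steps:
$\sqrt{\left(-8345 - 15835\right) \left(8810 - 11722\right) + 49658} = \sqrt{\left(-24180\right) \left(-2912\right) + 49658} = \sqrt{70412160 + 49658} = \sqrt{70461818}$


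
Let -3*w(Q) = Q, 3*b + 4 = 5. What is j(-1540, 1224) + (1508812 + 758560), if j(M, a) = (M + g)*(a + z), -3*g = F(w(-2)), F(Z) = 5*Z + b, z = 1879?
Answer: -22635365/9 ≈ -2.5150e+6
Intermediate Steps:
b = ⅓ (b = -4/3 + (⅓)*5 = -4/3 + 5/3 = ⅓ ≈ 0.33333)
w(Q) = -Q/3
F(Z) = ⅓ + 5*Z (F(Z) = 5*Z + ⅓ = ⅓ + 5*Z)
g = -11/9 (g = -(⅓ + 5*(-⅓*(-2)))/3 = -(⅓ + 5*(⅔))/3 = -(⅓ + 10/3)/3 = -⅓*11/3 = -11/9 ≈ -1.2222)
j(M, a) = (1879 + a)*(-11/9 + M) (j(M, a) = (M - 11/9)*(a + 1879) = (-11/9 + M)*(1879 + a) = (1879 + a)*(-11/9 + M))
j(-1540, 1224) + (1508812 + 758560) = (-20669/9 + 1879*(-1540) - 11/9*1224 - 1540*1224) + (1508812 + 758560) = (-20669/9 - 2893660 - 1496 - 1884960) + 2267372 = -43041713/9 + 2267372 = -22635365/9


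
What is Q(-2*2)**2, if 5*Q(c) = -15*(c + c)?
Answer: 576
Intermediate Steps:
Q(c) = -6*c (Q(c) = (-15*(c + c))/5 = (-30*c)/5 = -6*c)
Q(-2*2)**2 = (-(-12)*2)**2 = (-6*(-4))**2 = 24**2 = 576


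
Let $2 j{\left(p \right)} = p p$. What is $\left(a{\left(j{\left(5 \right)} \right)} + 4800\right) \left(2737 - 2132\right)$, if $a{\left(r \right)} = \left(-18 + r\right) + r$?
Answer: $2908235$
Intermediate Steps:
$j{\left(p \right)} = \frac{p^{2}}{2}$ ($j{\left(p \right)} = \frac{p p}{2} = \frac{p^{2}}{2}$)
$a{\left(r \right)} = -18 + 2 r$
$\left(a{\left(j{\left(5 \right)} \right)} + 4800\right) \left(2737 - 2132\right) = \left(\left(-18 + 2 \frac{5^{2}}{2}\right) + 4800\right) \left(2737 - 2132\right) = \left(\left(-18 + 2 \cdot \frac{1}{2} \cdot 25\right) + 4800\right) 605 = \left(\left(-18 + 2 \cdot \frac{25}{2}\right) + 4800\right) 605 = \left(\left(-18 + 25\right) + 4800\right) 605 = \left(7 + 4800\right) 605 = 4807 \cdot 605 = 2908235$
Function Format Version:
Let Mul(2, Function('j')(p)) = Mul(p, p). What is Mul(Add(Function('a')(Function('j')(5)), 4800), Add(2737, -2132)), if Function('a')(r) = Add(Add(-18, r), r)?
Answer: 2908235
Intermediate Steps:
Function('j')(p) = Mul(Rational(1, 2), Pow(p, 2)) (Function('j')(p) = Mul(Rational(1, 2), Mul(p, p)) = Mul(Rational(1, 2), Pow(p, 2)))
Function('a')(r) = Add(-18, Mul(2, r))
Mul(Add(Function('a')(Function('j')(5)), 4800), Add(2737, -2132)) = Mul(Add(Add(-18, Mul(2, Mul(Rational(1, 2), Pow(5, 2)))), 4800), Add(2737, -2132)) = Mul(Add(Add(-18, Mul(2, Mul(Rational(1, 2), 25))), 4800), 605) = Mul(Add(Add(-18, Mul(2, Rational(25, 2))), 4800), 605) = Mul(Add(Add(-18, 25), 4800), 605) = Mul(Add(7, 4800), 605) = Mul(4807, 605) = 2908235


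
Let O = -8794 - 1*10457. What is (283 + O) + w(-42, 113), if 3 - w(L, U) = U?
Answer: -19078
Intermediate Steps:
w(L, U) = 3 - U
O = -19251 (O = -8794 - 10457 = -19251)
(283 + O) + w(-42, 113) = (283 - 19251) + (3 - 1*113) = -18968 + (3 - 113) = -18968 - 110 = -19078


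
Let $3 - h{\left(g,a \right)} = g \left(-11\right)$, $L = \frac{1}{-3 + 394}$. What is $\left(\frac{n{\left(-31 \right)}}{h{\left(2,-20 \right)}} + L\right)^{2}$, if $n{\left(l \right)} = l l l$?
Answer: $\frac{135681867841536}{95550625} \approx 1.42 \cdot 10^{6}$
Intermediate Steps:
$L = \frac{1}{391} \approx 0.0025575$
$n{\left(l \right)} = l^{3}$ ($n{\left(l \right)} = l^{2} l = l^{3}$)
$h{\left(g,a \right)} = 3 + 11 g$ ($h{\left(g,a \right)} = 3 - g \left(-11\right) = 3 - - 11 g = 3 + 11 g$)
$\left(\frac{n{\left(-31 \right)}}{h{\left(2,-20 \right)}} + L\right)^{2} = \left(\frac{\left(-31\right)^{3}}{3 + 11 \cdot 2} + \frac{1}{391}\right)^{2} = \left(- \frac{29791}{3 + 22} + \frac{1}{391}\right)^{2} = \left(- \frac{29791}{25} + \frac{1}{391}\right)^{2} = \left(- \frac{11648256}{9775}\right)^{2} = \frac{135681867841536}{95550625}$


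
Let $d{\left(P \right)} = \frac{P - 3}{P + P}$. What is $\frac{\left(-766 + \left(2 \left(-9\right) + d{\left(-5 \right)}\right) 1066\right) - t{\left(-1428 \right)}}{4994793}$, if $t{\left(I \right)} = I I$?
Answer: $- \frac{10291426}{24973965} \approx -0.41209$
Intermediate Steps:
$t{\left(I \right)} = I^{2}$
$d{\left(P \right)} = \frac{-3 + P}{2 P}$
$\frac{\left(-766 + \left(2 \left(-9\right) + d{\left(-5 \right)}\right) 1066\right) - t{\left(-1428 \right)}}{4994793} = \frac{\left(-766 + \left(2 \left(-9\right) + \frac{-3 - 5}{2 \left(-5\right)}\right) 1066\right) - \left(-1428\right)^{2}}{4994793} = \left(\left(-766 + \left(-18 + \frac{1}{2} \left(- \frac{1}{5}\right) \left(-8\right)\right) 1066\right) - 2039184\right) \frac{1}{4994793} = \left(\left(-766 + \left(-18 + \frac{4}{5}\right) 1066\right) - 2039184\right) \frac{1}{4994793} = \left(\left(-766 - \frac{91676}{5}\right) - 2039184\right) \frac{1}{4994793} = \left(- \frac{95506}{5} - 2039184\right) \frac{1}{4994793} = \left(- \frac{10291426}{5}\right) \frac{1}{4994793} = - \frac{10291426}{24973965}$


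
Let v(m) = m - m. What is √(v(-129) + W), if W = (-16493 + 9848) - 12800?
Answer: I*√19445 ≈ 139.45*I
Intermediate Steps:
v(m) = 0
W = -19445 (W = -6645 - 12800 = -19445)
√(v(-129) + W) = √(0 - 19445) = √(-19445) = I*√19445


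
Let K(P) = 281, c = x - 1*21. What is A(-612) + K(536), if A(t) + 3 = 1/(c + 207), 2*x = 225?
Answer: 165968/597 ≈ 278.00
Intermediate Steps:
x = 225/2 (x = (1/2)*225 = 225/2 ≈ 112.50)
c = 183/2 (c = 225/2 - 1*21 = 225/2 - 21 = 183/2 ≈ 91.500)
A(t) = -1789/597 (A(t) = -3 + 1/(183/2 + 207) = -3 + 1/(597/2) = -3 + 2/597 = -1789/597)
A(-612) + K(536) = -1789/597 + 281 = 165968/597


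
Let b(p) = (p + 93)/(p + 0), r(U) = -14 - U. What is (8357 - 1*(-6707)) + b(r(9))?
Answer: 346402/23 ≈ 15061.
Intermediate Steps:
b(p) = (93 + p)/p
(8357 - 1*(-6707)) + b(r(9)) = (8357 - 1*(-6707)) + (93 + (-14 - 1*9))/(-14 - 1*9) = (8357 + 6707) + (93 + (-14 - 9))/(-14 - 9) = 15064 + (93 - 23)/(-23) = 15064 - 1/23*70 = 15064 - 70/23 = 346402/23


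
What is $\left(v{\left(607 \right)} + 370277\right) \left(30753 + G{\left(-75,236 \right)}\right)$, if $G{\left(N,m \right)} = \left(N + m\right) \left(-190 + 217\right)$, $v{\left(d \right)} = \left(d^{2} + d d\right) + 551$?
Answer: $38881182600$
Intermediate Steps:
$v{\left(d \right)} = 551 + 2 d^{2}$ ($v{\left(d \right)} = \left(d^{2} + d^{2}\right) + 551 = 2 d^{2} + 551 = 551 + 2 d^{2}$)
$G{\left(N,m \right)} = 27 N + 27 m$ ($G{\left(N,m \right)} = \left(N + m\right) 27 = 27 N + 27 m$)
$\left(v{\left(607 \right)} + 370277\right) \left(30753 + G{\left(-75,236 \right)}\right) = \left(\left(551 + 2 \cdot 607^{2}\right) + 370277\right) \left(30753 + \left(27 \left(-75\right) + 27 \cdot 236\right)\right) = \left(\left(551 + 2 \cdot 368449\right) + 370277\right) \left(30753 + \left(-2025 + 6372\right)\right) = \left(\left(551 + 736898\right) + 370277\right) \left(30753 + 4347\right) = \left(737449 + 370277\right) 35100 = 1107726 \cdot 35100 = 38881182600$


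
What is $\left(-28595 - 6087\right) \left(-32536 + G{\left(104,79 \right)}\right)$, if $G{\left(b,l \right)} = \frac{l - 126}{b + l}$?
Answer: $\frac{206501310070}{183} \approx 1.1284 \cdot 10^{9}$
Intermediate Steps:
$G{\left(b,l \right)} = \frac{-126 + l}{b + l}$
$\left(-28595 - 6087\right) \left(-32536 + G{\left(104,79 \right)}\right) = \left(-28595 - 6087\right) \left(-32536 + \frac{-126 + 79}{104 + 79}\right) = - 34682 \left(-32536 + \frac{1}{183} \left(-47\right)\right) = - 34682 \left(-32536 - \frac{47}{183}\right) = \left(-34682\right) \left(- \frac{5954135}{183}\right) = \frac{206501310070}{183}$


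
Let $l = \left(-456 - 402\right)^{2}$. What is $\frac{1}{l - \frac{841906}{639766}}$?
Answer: $\frac{319883}{235485927859} \approx 1.3584 \cdot 10^{-6}$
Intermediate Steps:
$l = 736164$ ($l = \left(-858\right)^{2} = 736164$)
$\frac{1}{l - \frac{841906}{639766}} = \frac{1}{736164 - \frac{841906}{639766}} = \frac{1}{736164 - \frac{420953}{319883}} = \frac{1}{\frac{235485927859}{319883}} = \frac{319883}{235485927859}$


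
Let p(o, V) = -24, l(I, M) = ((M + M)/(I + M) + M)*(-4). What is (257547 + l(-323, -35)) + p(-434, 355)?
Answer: 46121537/179 ≈ 2.5766e+5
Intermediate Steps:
l(I, M) = -4*M - 8*M/(I + M) (l(I, M) = ((2*M)/(I + M) + M)*(-4) = (2*M/(I + M) + M)*(-4) = (M + 2*M/(I + M))*(-4) = -4*M - 8*M/(I + M))
(257547 + l(-323, -35)) + p(-434, 355) = (257547 - 4*(-35)*(2 - 323 - 35)/(-323 - 35)) - 24 = (257547 - 4*(-35)*(-356)/(-358)) - 24 = (257547 - 4*(-35)*(-1/358)*(-356)) - 24 = (257547 + 24920/179) - 24 = 46125833/179 - 24 = 46121537/179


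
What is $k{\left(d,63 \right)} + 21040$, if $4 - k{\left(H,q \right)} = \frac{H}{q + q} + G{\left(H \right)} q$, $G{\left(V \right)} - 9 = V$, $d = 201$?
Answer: $\frac{328121}{42} \approx 7812.4$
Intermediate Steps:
$G{\left(V \right)} = 9 + V$
$k{\left(H,q \right)} = 4 - q \left(9 + H\right) - \frac{H}{2 q}$ ($k{\left(H,q \right)} = 4 - \left(\frac{H}{q + q} + \left(9 + H\right) q\right) = 4 - \left(\frac{H}{2 q} + q \left(9 + H\right)\right) = 4 - \left(q \left(9 + H\right) + \frac{H}{2 q}\right) = 4 - q \left(9 + H\right) - \frac{H}{2 q}$)
$k{\left(d,63 \right)} + 21040 = \frac{\left(- \frac{1}{2}\right) 201 + 63 \left(4 - 63 \left(9 + 201\right)\right)}{63} + 21040 = \frac{- \frac{201}{2} + 63 \left(4 - 63 \cdot 210\right)}{63} + 21040 = \frac{- \frac{201}{2} + 63 \left(4 - 13230\right)}{63} + 21040 = \frac{- \frac{201}{2} + 63 \left(-13226\right)}{63} + 21040 = \frac{- \frac{201}{2} - 833238}{63} + 21040 = \frac{1}{63} \left(- \frac{1666677}{2}\right) + 21040 = - \frac{555559}{42} + 21040 = \frac{328121}{42}$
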